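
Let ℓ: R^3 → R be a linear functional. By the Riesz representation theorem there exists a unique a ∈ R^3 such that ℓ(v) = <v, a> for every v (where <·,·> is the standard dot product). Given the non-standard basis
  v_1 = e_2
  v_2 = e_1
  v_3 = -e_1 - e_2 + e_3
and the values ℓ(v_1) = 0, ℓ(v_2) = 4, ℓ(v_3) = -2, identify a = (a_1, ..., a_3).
a = (4, 0, 2)

Write a = (a_1, ..., a_3) in the standard basis. For each basis vector v_i, ℓ(v_i) = <v_i, a> is a linear equation in the a_j's. Collect the n equations into a matrix system V a = ℓ, where row i of V is v_i (expressed in the standard basis). Since V is invertible (lower-triangular with 1s on the diagonal, up to permutation), solve by back-substitution:
  V =
[[0, 1, 0],
 [1, 0, 0],
 [-1, -1, 1]]
  V a = (0, 4, -2)
Solving gives a = (4, 0, 2).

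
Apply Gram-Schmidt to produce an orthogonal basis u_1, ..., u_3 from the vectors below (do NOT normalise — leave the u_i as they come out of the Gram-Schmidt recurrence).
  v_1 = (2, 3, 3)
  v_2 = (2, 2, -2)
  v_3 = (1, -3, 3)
Orthogonal basis:
  u_1 = (2, 3, 3)
  u_2 = (18/11, 16/11, -28/11)
  u_3 = (72/31, -60/31, 12/31)

Apply the Gram-Schmidt recurrence
  u_1 = v_1
  u_i = v_i − Σ_{j<i} ((v_i · u_j) / (u_j · u_j)) · u_j.

Step by step this gives:
  u_1 = (2, 3, 3)
  u_2 = (18/11, 16/11, -28/11)
  u_3 = (72/31, -60/31, 12/31)

Orthogonality check:
  u_2 · u_1 = 0 (should be 0)
  u_3 · u_1 = 0 (should be 0)
  u_3 · u_2 = 0 (should be 0)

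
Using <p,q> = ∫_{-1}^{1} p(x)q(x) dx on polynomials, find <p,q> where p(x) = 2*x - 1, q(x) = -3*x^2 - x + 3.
<p,q> = -16/3

Expand the product: p(x)·q(x) = -6*x^3 + x^2 + 7*x - 3.
∫_{-1}^{1} of each monomial x^k gives [2/(k+1) if k even, 0 if k odd]. Integrating term-by-term (or equivalently evaluating the antiderivative F(x) = -3*x^4/2 + x^3/3 + 7*x^2/2 - 3*x at the endpoints):
  F(1) − F(−1) = -2/3 − (14/3) = -16/3.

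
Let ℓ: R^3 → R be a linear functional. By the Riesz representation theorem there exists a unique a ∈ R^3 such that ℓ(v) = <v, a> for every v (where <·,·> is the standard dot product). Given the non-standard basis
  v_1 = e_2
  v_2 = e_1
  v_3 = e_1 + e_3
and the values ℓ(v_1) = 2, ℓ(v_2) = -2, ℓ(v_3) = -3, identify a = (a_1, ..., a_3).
a = (-2, 2, -1)

Write a = (a_1, ..., a_3) in the standard basis. For each basis vector v_i, ℓ(v_i) = <v_i, a> is a linear equation in the a_j's. Collect the n equations into a matrix system V a = ℓ, where row i of V is v_i (expressed in the standard basis). Since V is invertible (lower-triangular with 1s on the diagonal, up to permutation), solve by back-substitution:
  V =
[[0, 1, 0],
 [1, 0, 0],
 [1, 0, 1]]
  V a = (2, -2, -3)
Solving gives a = (-2, 2, -1).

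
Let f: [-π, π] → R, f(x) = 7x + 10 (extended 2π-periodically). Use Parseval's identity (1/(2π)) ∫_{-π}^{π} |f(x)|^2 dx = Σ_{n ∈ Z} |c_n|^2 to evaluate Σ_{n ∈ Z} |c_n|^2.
Σ |c_n|^2 = 49π^2/3 + 100

Expand and integrate term by term over [-π, π]:
  ∫ (7x)^2 dx = 49·(2π^3/3); ∫ 2·7·(10)·x dx = 0 (odd integrand); ∫ 10^2 dx = 100·2π.
So (1/(2π)) ∫_{-π}^{π} (7x + 10)^2 dx = 49π^2/3 + 100 = 49π^2/3 + 100.
Parseval ⇒ Σ |c_n|^2 = 49π^2/3 + 100.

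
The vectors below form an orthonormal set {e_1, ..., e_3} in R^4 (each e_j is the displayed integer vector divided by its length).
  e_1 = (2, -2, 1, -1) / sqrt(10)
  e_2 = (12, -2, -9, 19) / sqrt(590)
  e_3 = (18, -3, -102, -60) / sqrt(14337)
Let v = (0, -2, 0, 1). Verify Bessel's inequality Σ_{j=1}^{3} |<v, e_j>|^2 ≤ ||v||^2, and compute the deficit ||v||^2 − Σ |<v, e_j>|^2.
Σ |<v, e_j>|^2 = 2; ||v||^2 = 5; deficit = 3

Write each e_j = u_j / sqrt(<u_j, u_j>) where u_j is the displayed integer vector. Then <v, e_j> = <v, u_j> / sqrt(<u_j, u_j>), so |<v, e_j>|^2 = <v, u_j>^2 / <u_j, u_j>.
Coefficients: <v, e_1> = 3/sqrt(10), <v, e_2> = 23/sqrt(590), <v, e_3> = -54/sqrt(14337).
Square and sum: Σ |<v, e_j>|^2 = 2.
Compute ||v||^2 = v·v = 5.
Deficit = 5 − 2 = 3 ≥ 0, confirming Bessel's inequality. (The deficit equals ||v − Σ <v,e_j> e_j||^2, the squared distance from v to span{e_j}.)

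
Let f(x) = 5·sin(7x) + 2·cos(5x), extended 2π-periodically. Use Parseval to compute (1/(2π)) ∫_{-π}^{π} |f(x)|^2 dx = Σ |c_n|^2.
Σ |c_n|^2 = 29/2

Expand |f|^2 and use orthogonality of {sin(nx), cos(mx)} on [-π, π]:
  ∫_{-π}^{π} sin(nx)^2 dx = π, ∫ cos(mx)^2 dx = π, and cross terms integrate to 0.
So ∫_{-π}^{π} f(x)^2 dx = 5^2 · π + 2^2 · π = (25 + 4)π.
Divide by 2π: (25 + 4)/2 = 29/2.
By Parseval, this equals Σ |c_n|^2.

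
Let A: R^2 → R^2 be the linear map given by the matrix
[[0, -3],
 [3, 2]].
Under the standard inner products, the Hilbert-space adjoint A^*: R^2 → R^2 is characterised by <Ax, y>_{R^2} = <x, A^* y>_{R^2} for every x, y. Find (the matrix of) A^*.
A^* = A^T =
[[0, 3],
 [-3, 2]]

For real matrices with standard dot products, the defining identity <Ax, y> = <x, A^* y> gives (Ax)^T y = x^T (A^*) y, i.e. x^T A^T y = x^T (A^*) y. Since this holds for all x, y, we must have A^* = A^T. Therefore
A^* =
[[0, 3],
 [-3, 2]].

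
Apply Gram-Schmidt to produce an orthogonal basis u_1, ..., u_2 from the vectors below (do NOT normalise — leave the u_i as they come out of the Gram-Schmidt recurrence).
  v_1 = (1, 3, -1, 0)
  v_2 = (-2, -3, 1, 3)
Orthogonal basis:
  u_1 = (1, 3, -1, 0)
  u_2 = (-10/11, 3/11, -1/11, 3)

Apply the Gram-Schmidt recurrence
  u_1 = v_1
  u_i = v_i − Σ_{j<i} ((v_i · u_j) / (u_j · u_j)) · u_j.

Step by step this gives:
  u_1 = (1, 3, -1, 0)
  u_2 = (-10/11, 3/11, -1/11, 3)

Orthogonality check:
  u_2 · u_1 = 0 (should be 0)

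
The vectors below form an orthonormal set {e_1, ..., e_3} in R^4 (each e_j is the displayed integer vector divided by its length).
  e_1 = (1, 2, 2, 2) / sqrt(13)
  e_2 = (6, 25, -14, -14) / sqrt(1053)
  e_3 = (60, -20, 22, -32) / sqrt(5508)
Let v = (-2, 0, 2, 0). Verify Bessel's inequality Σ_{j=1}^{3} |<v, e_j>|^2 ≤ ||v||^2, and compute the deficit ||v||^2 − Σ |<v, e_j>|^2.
Σ |<v, e_j>|^2 = 440/153; ||v||^2 = 8; deficit = 784/153

Write each e_j = u_j / sqrt(<u_j, u_j>) where u_j is the displayed integer vector. Then <v, e_j> = <v, u_j> / sqrt(<u_j, u_j>), so |<v, e_j>|^2 = <v, u_j>^2 / <u_j, u_j>.
Coefficients: <v, e_1> = 2/sqrt(13), <v, e_2> = -40/sqrt(1053), <v, e_3> = -76/sqrt(5508).
Square and sum: Σ |<v, e_j>|^2 = 440/153.
Compute ||v||^2 = v·v = 8.
Deficit = 8 − 440/153 = 784/153 ≥ 0, confirming Bessel's inequality. (The deficit equals ||v − Σ <v,e_j> e_j||^2, the squared distance from v to span{e_j}.)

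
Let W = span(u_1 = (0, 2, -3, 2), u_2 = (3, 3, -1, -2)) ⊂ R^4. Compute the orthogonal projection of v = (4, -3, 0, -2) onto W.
proj_W(v) = (169/122, -23/366, 313/183, -434/183)

Set up U = [u_1 | ... | u_2] ∈ R^(4×2). The projector onto W = col(U) is P = U (U^T U)^(-1) U^T.
Compute U^T U =
  [17, 5]
  [5, 23],
and U^T v = (-10, 7).
Solve U^T U · c = U^T v for the coefficients: c = (-265/366, 169/366). The projection is proj_W(v) = U c.
Check: (v - proj_W(v)) · u_1 = 0  (should be 0).
Check: (v - proj_W(v)) · u_2 = 0  (should be 0).
Result: proj_W(v) = (169/122, -23/366, 313/183, -434/183).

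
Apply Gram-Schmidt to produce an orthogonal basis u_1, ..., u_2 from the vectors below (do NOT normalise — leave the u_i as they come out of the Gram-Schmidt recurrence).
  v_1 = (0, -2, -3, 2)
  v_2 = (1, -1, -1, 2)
Orthogonal basis:
  u_1 = (0, -2, -3, 2)
  u_2 = (1, 1/17, 10/17, 16/17)

Apply the Gram-Schmidt recurrence
  u_1 = v_1
  u_i = v_i − Σ_{j<i} ((v_i · u_j) / (u_j · u_j)) · u_j.

Step by step this gives:
  u_1 = (0, -2, -3, 2)
  u_2 = (1, 1/17, 10/17, 16/17)

Orthogonality check:
  u_2 · u_1 = 0 (should be 0)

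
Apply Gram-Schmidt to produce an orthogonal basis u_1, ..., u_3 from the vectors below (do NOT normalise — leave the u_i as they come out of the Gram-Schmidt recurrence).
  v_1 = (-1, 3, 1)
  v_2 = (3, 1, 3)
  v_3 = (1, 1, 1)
Orthogonal basis:
  u_1 = (-1, 3, 1)
  u_2 = (36/11, 2/11, 30/11)
  u_3 = (4/25, 3/25, -1/5)

Apply the Gram-Schmidt recurrence
  u_1 = v_1
  u_i = v_i − Σ_{j<i} ((v_i · u_j) / (u_j · u_j)) · u_j.

Step by step this gives:
  u_1 = (-1, 3, 1)
  u_2 = (36/11, 2/11, 30/11)
  u_3 = (4/25, 3/25, -1/5)

Orthogonality check:
  u_2 · u_1 = 0 (should be 0)
  u_3 · u_1 = 0 (should be 0)
  u_3 · u_2 = 0 (should be 0)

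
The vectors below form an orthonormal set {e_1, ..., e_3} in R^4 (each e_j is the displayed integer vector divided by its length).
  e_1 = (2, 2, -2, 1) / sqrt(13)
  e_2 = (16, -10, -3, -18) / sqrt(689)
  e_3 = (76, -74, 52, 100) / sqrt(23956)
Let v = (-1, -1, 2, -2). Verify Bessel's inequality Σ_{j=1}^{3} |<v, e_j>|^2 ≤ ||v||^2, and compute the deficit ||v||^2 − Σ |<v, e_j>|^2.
Σ |<v, e_j>|^2 = 1009/113; ||v||^2 = 10; deficit = 121/113

Write each e_j = u_j / sqrt(<u_j, u_j>) where u_j is the displayed integer vector. Then <v, e_j> = <v, u_j> / sqrt(<u_j, u_j>), so |<v, e_j>|^2 = <v, u_j>^2 / <u_j, u_j>.
Coefficients: <v, e_1> = -10/sqrt(13), <v, e_2> = 24/sqrt(689), <v, e_3> = -98/sqrt(23956).
Square and sum: Σ |<v, e_j>|^2 = 1009/113.
Compute ||v||^2 = v·v = 10.
Deficit = 10 − 1009/113 = 121/113 ≥ 0, confirming Bessel's inequality. (The deficit equals ||v − Σ <v,e_j> e_j||^2, the squared distance from v to span{e_j}.)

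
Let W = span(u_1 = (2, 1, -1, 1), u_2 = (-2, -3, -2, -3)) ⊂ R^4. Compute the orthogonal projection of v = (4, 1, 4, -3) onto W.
proj_W(v) = (26/59, 67/59, 68/59, 67/59)

Set up U = [u_1 | ... | u_2] ∈ R^(4×2). The projector onto W = col(U) is P = U (U^T U)^(-1) U^T.
Compute U^T U =
  [7, -8]
  [-8, 26],
and U^T v = (2, -10).
Solve U^T U · c = U^T v for the coefficients: c = (-14/59, -27/59). The projection is proj_W(v) = U c.
Check: (v - proj_W(v)) · u_1 = 0  (should be 0).
Check: (v - proj_W(v)) · u_2 = 0  (should be 0).
Result: proj_W(v) = (26/59, 67/59, 68/59, 67/59).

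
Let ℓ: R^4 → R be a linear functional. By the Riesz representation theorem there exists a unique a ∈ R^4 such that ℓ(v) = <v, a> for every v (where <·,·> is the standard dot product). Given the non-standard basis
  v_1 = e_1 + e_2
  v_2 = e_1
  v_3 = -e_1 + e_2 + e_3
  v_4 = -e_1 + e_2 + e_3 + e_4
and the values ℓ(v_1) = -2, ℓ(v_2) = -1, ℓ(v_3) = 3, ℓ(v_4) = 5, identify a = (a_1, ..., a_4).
a = (-1, -1, 3, 2)

Write a = (a_1, ..., a_4) in the standard basis. For each basis vector v_i, ℓ(v_i) = <v_i, a> is a linear equation in the a_j's. Collect the n equations into a matrix system V a = ℓ, where row i of V is v_i (expressed in the standard basis). Since V is invertible (lower-triangular with 1s on the diagonal, up to permutation), solve by back-substitution:
  V =
[[1, 1, 0, 0],
 [1, 0, 0, 0],
 [-1, 1, 1, 0],
 [-1, 1, 1, 1]]
  V a = (-2, -1, 3, 5)
Solving gives a = (-1, -1, 3, 2).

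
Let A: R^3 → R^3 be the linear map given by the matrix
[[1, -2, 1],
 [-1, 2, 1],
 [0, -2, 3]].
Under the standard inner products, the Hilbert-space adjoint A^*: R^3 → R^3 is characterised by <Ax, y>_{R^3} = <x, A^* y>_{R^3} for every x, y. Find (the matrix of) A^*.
A^* = A^T =
[[1, -1, 0],
 [-2, 2, -2],
 [1, 1, 3]]

For real matrices with standard dot products, the defining identity <Ax, y> = <x, A^* y> gives (Ax)^T y = x^T (A^*) y, i.e. x^T A^T y = x^T (A^*) y. Since this holds for all x, y, we must have A^* = A^T. Therefore
A^* =
[[1, -1, 0],
 [-2, 2, -2],
 [1, 1, 3]].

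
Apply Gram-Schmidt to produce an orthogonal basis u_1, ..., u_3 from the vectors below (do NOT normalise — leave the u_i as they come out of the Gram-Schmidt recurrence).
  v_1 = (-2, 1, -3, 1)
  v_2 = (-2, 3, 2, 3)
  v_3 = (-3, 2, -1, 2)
Orthogonal basis:
  u_1 = (-2, 1, -3, 1)
  u_2 = (-22/15, 41/15, 14/5, 41/15)
  u_3 = (-9/17, -45/187, 36/187, -45/187)

Apply the Gram-Schmidt recurrence
  u_1 = v_1
  u_i = v_i − Σ_{j<i} ((v_i · u_j) / (u_j · u_j)) · u_j.

Step by step this gives:
  u_1 = (-2, 1, -3, 1)
  u_2 = (-22/15, 41/15, 14/5, 41/15)
  u_3 = (-9/17, -45/187, 36/187, -45/187)

Orthogonality check:
  u_2 · u_1 = 0 (should be 0)
  u_3 · u_1 = 0 (should be 0)
  u_3 · u_2 = 0 (should be 0)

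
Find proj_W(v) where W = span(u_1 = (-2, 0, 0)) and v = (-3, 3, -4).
proj_W(v) = (-3, 0, 0)

Set up U = [u_1 | ... | u_1] ∈ R^(3×1). The projector onto W = col(U) is P = U (U^T U)^(-1) U^T.
Compute U^T U =
  [4],
and U^T v = (6).
Solve U^T U · c = U^T v for the coefficients: c = (3/2). The projection is proj_W(v) = U c.
Check: (v - proj_W(v)) · u_1 = 0  (should be 0).
Result: proj_W(v) = (-3, 0, 0).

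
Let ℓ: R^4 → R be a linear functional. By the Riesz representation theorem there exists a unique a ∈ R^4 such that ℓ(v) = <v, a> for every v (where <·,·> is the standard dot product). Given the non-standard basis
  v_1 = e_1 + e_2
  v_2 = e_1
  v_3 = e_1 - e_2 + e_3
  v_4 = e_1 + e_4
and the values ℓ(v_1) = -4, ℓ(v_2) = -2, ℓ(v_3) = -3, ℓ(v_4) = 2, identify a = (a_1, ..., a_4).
a = (-2, -2, -3, 4)

Write a = (a_1, ..., a_4) in the standard basis. For each basis vector v_i, ℓ(v_i) = <v_i, a> is a linear equation in the a_j's. Collect the n equations into a matrix system V a = ℓ, where row i of V is v_i (expressed in the standard basis). Since V is invertible (lower-triangular with 1s on the diagonal, up to permutation), solve by back-substitution:
  V =
[[1, 1, 0, 0],
 [1, 0, 0, 0],
 [1, -1, 1, 0],
 [1, 0, 0, 1]]
  V a = (-4, -2, -3, 2)
Solving gives a = (-2, -2, -3, 4).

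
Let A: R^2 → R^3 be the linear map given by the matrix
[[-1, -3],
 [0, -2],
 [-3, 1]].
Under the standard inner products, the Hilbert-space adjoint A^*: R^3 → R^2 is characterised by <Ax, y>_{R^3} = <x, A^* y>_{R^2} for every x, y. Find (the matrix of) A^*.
A^* = A^T =
[[-1, 0, -3],
 [-3, -2, 1]]

For real matrices with standard dot products, the defining identity <Ax, y> = <x, A^* y> gives (Ax)^T y = x^T (A^*) y, i.e. x^T A^T y = x^T (A^*) y. Since this holds for all x, y, we must have A^* = A^T. Therefore
A^* =
[[-1, 0, -3],
 [-3, -2, 1]].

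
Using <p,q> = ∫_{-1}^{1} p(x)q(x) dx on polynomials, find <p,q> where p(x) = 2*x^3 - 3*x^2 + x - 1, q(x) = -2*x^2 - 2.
<p,q> = 176/15

Expand the product: p(x)·q(x) = -4*x^5 + 6*x^4 - 6*x^3 + 8*x^2 - 2*x + 2.
∫_{-1}^{1} of each monomial x^k gives [2/(k+1) if k even, 0 if k odd]. Integrating term-by-term (or equivalently evaluating the antiderivative F(x) = -2*x^6/3 + 6*x^5/5 - 3*x^4/2 + 8*x^3/3 - x^2 + 2*x at the endpoints):
  F(1) − F(−1) = 27/10 − (-271/30) = 176/15.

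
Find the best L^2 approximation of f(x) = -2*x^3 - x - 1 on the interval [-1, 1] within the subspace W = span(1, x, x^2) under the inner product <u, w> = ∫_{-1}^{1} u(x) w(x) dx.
g(x) = -11*x/5 - 1

The best approximation g ∈ W is the orthogonal projection of f onto W. Writing g = a_0 + a_1 x + a_2 x^2, the coefficients solve the normal equations G · a = b where
  G_{ij} = <φ_i, φ_j> and b_i = <f, φ_i>, with φ_0 = 1, φ_1 = x, φ_2 = x^2.
G =
  [2, 0, 2/3]
  [0, 2/3, 0]
  [2/3, 0, 2/5],
b = (-2, -22/15, -2/3).
Solving gives a_0 = -1, a_1 = -11/5, a_2 = 0, so
  g(x) = -11*x/5 - 1.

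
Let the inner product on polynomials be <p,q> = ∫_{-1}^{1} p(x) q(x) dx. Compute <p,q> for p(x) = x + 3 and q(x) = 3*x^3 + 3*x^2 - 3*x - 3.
<p,q> = -64/5

Expand the product: p(x)·q(x) = 3*x^4 + 12*x^3 + 6*x^2 - 12*x - 9.
∫_{-1}^{1} of each monomial x^k gives [2/(k+1) if k even, 0 if k odd]. Integrating term-by-term (or equivalently evaluating the antiderivative F(x) = 3*x^5/5 + 3*x^4 + 2*x^3 - 6*x^2 - 9*x at the endpoints):
  F(1) − F(−1) = -47/5 − (17/5) = -64/5.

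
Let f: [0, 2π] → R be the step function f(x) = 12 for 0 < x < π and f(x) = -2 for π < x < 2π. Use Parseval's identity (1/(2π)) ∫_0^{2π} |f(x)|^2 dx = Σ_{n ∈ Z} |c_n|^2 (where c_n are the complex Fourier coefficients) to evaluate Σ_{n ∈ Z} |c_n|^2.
Σ |c_n|^2 = 74

Parseval equates the L^2 energy of f (normalised by 1/(2π)) with the ℓ^2 sum of its Fourier coefficients: (1/(2π)) ∫_0^{2π} |f|^2 = Σ |c_n|^2.
Compute the left side: (1/(2π)) [∫_0^π 12^2 dx + ∫_π^{2π} (-2)^2 dx] = (1/(2π)) · (144π + 4π) = (144 + 4)/2 = 74.
So Σ_{n ∈ Z} |c_n|^2 = 74.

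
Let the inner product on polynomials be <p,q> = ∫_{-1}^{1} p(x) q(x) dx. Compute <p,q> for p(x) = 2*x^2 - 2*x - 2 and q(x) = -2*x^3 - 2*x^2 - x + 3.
<p,q> = -4

Expand the product: p(x)·q(x) = -4*x^5 + 6*x^3 + 12*x^2 - 4*x - 6.
∫_{-1}^{1} of each monomial x^k gives [2/(k+1) if k even, 0 if k odd]. Integrating term-by-term (or equivalently evaluating the antiderivative F(x) = -2*x^6/3 + 3*x^4/2 + 4*x^3 - 2*x^2 - 6*x at the endpoints):
  F(1) − F(−1) = -19/6 − (5/6) = -4.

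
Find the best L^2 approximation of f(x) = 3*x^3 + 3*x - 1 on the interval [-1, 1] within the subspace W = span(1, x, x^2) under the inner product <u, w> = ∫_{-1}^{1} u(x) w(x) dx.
g(x) = 24*x/5 - 1

The best approximation g ∈ W is the orthogonal projection of f onto W. Writing g = a_0 + a_1 x + a_2 x^2, the coefficients solve the normal equations G · a = b where
  G_{ij} = <φ_i, φ_j> and b_i = <f, φ_i>, with φ_0 = 1, φ_1 = x, φ_2 = x^2.
G =
  [2, 0, 2/3]
  [0, 2/3, 0]
  [2/3, 0, 2/5],
b = (-2, 16/5, -2/3).
Solving gives a_0 = -1, a_1 = 24/5, a_2 = 0, so
  g(x) = 24*x/5 - 1.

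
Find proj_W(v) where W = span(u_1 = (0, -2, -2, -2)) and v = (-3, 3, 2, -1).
proj_W(v) = (0, 4/3, 4/3, 4/3)

Set up U = [u_1 | ... | u_1] ∈ R^(4×1). The projector onto W = col(U) is P = U (U^T U)^(-1) U^T.
Compute U^T U =
  [12],
and U^T v = (-8).
Solve U^T U · c = U^T v for the coefficients: c = (-2/3). The projection is proj_W(v) = U c.
Check: (v - proj_W(v)) · u_1 = 0  (should be 0).
Result: proj_W(v) = (0, 4/3, 4/3, 4/3).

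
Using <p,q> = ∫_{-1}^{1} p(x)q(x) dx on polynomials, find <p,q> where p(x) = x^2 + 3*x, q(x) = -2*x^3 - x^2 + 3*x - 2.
<p,q> = 28/15

Expand the product: p(x)·q(x) = -2*x^5 - 7*x^4 + 7*x^2 - 6*x.
∫_{-1}^{1} of each monomial x^k gives [2/(k+1) if k even, 0 if k odd]. Integrating term-by-term (or equivalently evaluating the antiderivative F(x) = -x^6/3 - 7*x^5/5 + 7*x^3/3 - 3*x^2 at the endpoints):
  F(1) − F(−1) = -12/5 − (-64/15) = 28/15.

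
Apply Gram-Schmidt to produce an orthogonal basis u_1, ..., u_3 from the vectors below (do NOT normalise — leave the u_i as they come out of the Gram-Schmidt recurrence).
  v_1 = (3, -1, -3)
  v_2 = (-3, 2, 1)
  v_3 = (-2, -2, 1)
Orthogonal basis:
  u_1 = (3, -1, -3)
  u_2 = (-15/19, 24/19, -23/19)
  u_3 = (-19/14, -57/35, -57/70)

Apply the Gram-Schmidt recurrence
  u_1 = v_1
  u_i = v_i − Σ_{j<i} ((v_i · u_j) / (u_j · u_j)) · u_j.

Step by step this gives:
  u_1 = (3, -1, -3)
  u_2 = (-15/19, 24/19, -23/19)
  u_3 = (-19/14, -57/35, -57/70)

Orthogonality check:
  u_2 · u_1 = 0 (should be 0)
  u_3 · u_1 = 0 (should be 0)
  u_3 · u_2 = 0 (should be 0)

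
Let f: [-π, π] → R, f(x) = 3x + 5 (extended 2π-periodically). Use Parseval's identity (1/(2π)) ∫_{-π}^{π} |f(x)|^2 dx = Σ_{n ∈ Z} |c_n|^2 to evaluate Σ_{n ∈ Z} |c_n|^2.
Σ |c_n|^2 = 3π^2 + 25

Expand and integrate term by term over [-π, π]:
  ∫ (3x)^2 dx = 9·(2π^3/3); ∫ 2·3·(5)·x dx = 0 (odd integrand); ∫ 5^2 dx = 25·2π.
So (1/(2π)) ∫_{-π}^{π} (3x + 5)^2 dx = 9π^2/3 + 25 = 3π^2 + 25.
Parseval ⇒ Σ |c_n|^2 = 3π^2 + 25.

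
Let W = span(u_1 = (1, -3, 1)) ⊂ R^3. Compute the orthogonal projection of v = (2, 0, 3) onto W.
proj_W(v) = (5/11, -15/11, 5/11)

Set up U = [u_1 | ... | u_1] ∈ R^(3×1). The projector onto W = col(U) is P = U (U^T U)^(-1) U^T.
Compute U^T U =
  [11],
and U^T v = (5).
Solve U^T U · c = U^T v for the coefficients: c = (5/11). The projection is proj_W(v) = U c.
Check: (v - proj_W(v)) · u_1 = 0  (should be 0).
Result: proj_W(v) = (5/11, -15/11, 5/11).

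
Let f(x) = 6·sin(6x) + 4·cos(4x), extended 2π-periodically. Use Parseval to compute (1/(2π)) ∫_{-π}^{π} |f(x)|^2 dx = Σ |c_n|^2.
Σ |c_n|^2 = 26

Expand |f|^2 and use orthogonality of {sin(nx), cos(mx)} on [-π, π]:
  ∫_{-π}^{π} sin(nx)^2 dx = π, ∫ cos(mx)^2 dx = π, and cross terms integrate to 0.
So ∫_{-π}^{π} f(x)^2 dx = 6^2 · π + 4^2 · π = (36 + 16)π.
Divide by 2π: (36 + 16)/2 = 26.
By Parseval, this equals Σ |c_n|^2.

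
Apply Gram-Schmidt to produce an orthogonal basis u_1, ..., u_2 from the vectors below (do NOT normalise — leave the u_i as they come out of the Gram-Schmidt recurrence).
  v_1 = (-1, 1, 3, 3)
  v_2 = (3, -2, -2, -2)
Orthogonal basis:
  u_1 = (-1, 1, 3, 3)
  u_2 = (43/20, -23/20, 11/20, 11/20)

Apply the Gram-Schmidt recurrence
  u_1 = v_1
  u_i = v_i − Σ_{j<i} ((v_i · u_j) / (u_j · u_j)) · u_j.

Step by step this gives:
  u_1 = (-1, 1, 3, 3)
  u_2 = (43/20, -23/20, 11/20, 11/20)

Orthogonality check:
  u_2 · u_1 = 0 (should be 0)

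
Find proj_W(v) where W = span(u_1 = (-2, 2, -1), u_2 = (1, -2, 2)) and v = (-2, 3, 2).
proj_W(v) = (-52/17, 24/17, 16/17)

Set up U = [u_1 | ... | u_2] ∈ R^(3×2). The projector onto W = col(U) is P = U (U^T U)^(-1) U^T.
Compute U^T U =
  [9, -8]
  [-8, 9],
and U^T v = (8, -4).
Solve U^T U · c = U^T v for the coefficients: c = (40/17, 28/17). The projection is proj_W(v) = U c.
Check: (v - proj_W(v)) · u_1 = 0  (should be 0).
Check: (v - proj_W(v)) · u_2 = 0  (should be 0).
Result: proj_W(v) = (-52/17, 24/17, 16/17).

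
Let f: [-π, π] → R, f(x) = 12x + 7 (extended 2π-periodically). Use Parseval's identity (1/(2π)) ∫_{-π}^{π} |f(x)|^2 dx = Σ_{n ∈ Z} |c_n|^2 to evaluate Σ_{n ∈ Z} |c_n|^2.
Σ |c_n|^2 = 48π^2 + 49

Expand and integrate term by term over [-π, π]:
  ∫ (12x)^2 dx = 144·(2π^3/3); ∫ 2·12·(7)·x dx = 0 (odd integrand); ∫ 7^2 dx = 49·2π.
So (1/(2π)) ∫_{-π}^{π} (12x + 7)^2 dx = 144π^2/3 + 49 = 48π^2 + 49.
Parseval ⇒ Σ |c_n|^2 = 48π^2 + 49.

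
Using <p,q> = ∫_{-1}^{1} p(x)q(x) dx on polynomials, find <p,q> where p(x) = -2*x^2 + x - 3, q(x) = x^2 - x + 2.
<p,q> = -272/15

Expand the product: p(x)·q(x) = -2*x^4 + 3*x^3 - 8*x^2 + 5*x - 6.
∫_{-1}^{1} of each monomial x^k gives [2/(k+1) if k even, 0 if k odd]. Integrating term-by-term (or equivalently evaluating the antiderivative F(x) = -2*x^5/5 + 3*x^4/4 - 8*x^3/3 + 5*x^2/2 - 6*x at the endpoints):
  F(1) − F(−1) = -349/60 − (739/60) = -272/15.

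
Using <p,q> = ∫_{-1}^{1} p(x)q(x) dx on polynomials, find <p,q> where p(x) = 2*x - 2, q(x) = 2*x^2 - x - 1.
<p,q> = 0

Expand the product: p(x)·q(x) = 4*x^3 - 6*x^2 + 2.
∫_{-1}^{1} of each monomial x^k gives [2/(k+1) if k even, 0 if k odd]. Integrating term-by-term (or equivalently evaluating the antiderivative F(x) = x^4 - 2*x^3 + 2*x at the endpoints):
  F(1) − F(−1) = 1 − (1) = 0.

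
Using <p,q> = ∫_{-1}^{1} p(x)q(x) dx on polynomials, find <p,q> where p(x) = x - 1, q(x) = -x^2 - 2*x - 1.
<p,q> = 4/3

Expand the product: p(x)·q(x) = -x^3 - x^2 + x + 1.
∫_{-1}^{1} of each monomial x^k gives [2/(k+1) if k even, 0 if k odd]. Integrating term-by-term (or equivalently evaluating the antiderivative F(x) = -x^4/4 - x^3/3 + x^2/2 + x at the endpoints):
  F(1) − F(−1) = 11/12 − (-5/12) = 4/3.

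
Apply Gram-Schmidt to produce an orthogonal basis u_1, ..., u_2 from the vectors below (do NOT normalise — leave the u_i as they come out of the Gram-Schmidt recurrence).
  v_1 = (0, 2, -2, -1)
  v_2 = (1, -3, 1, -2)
Orthogonal basis:
  u_1 = (0, 2, -2, -1)
  u_2 = (1, -5/3, -1/3, -8/3)

Apply the Gram-Schmidt recurrence
  u_1 = v_1
  u_i = v_i − Σ_{j<i} ((v_i · u_j) / (u_j · u_j)) · u_j.

Step by step this gives:
  u_1 = (0, 2, -2, -1)
  u_2 = (1, -5/3, -1/3, -8/3)

Orthogonality check:
  u_2 · u_1 = 0 (should be 0)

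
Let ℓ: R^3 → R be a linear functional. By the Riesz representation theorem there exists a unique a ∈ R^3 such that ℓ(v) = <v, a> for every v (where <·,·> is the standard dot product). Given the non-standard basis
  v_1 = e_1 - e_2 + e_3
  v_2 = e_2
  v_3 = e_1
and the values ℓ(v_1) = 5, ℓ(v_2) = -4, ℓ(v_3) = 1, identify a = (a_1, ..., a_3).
a = (1, -4, 0)

Write a = (a_1, ..., a_3) in the standard basis. For each basis vector v_i, ℓ(v_i) = <v_i, a> is a linear equation in the a_j's. Collect the n equations into a matrix system V a = ℓ, where row i of V is v_i (expressed in the standard basis). Since V is invertible (lower-triangular with 1s on the diagonal, up to permutation), solve by back-substitution:
  V =
[[1, -1, 1],
 [0, 1, 0],
 [1, 0, 0]]
  V a = (5, -4, 1)
Solving gives a = (1, -4, 0).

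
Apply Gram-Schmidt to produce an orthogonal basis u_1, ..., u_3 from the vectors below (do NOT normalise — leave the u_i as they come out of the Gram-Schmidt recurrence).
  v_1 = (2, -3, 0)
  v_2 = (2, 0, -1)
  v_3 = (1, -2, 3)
Orthogonal basis:
  u_1 = (2, -3, 0)
  u_2 = (18/13, 12/13, -1)
  u_3 = (51/49, 34/49, 102/49)

Apply the Gram-Schmidt recurrence
  u_1 = v_1
  u_i = v_i − Σ_{j<i} ((v_i · u_j) / (u_j · u_j)) · u_j.

Step by step this gives:
  u_1 = (2, -3, 0)
  u_2 = (18/13, 12/13, -1)
  u_3 = (51/49, 34/49, 102/49)

Orthogonality check:
  u_2 · u_1 = 0 (should be 0)
  u_3 · u_1 = 0 (should be 0)
  u_3 · u_2 = 0 (should be 0)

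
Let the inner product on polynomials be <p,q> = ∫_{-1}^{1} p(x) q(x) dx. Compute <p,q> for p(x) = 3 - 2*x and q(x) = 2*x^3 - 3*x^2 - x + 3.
<p,q> = 176/15

Expand the product: p(x)·q(x) = -4*x^4 + 12*x^3 - 7*x^2 - 9*x + 9.
∫_{-1}^{1} of each monomial x^k gives [2/(k+1) if k even, 0 if k odd]. Integrating term-by-term (or equivalently evaluating the antiderivative F(x) = -4*x^5/5 + 3*x^4 - 7*x^3/3 - 9*x^2/2 + 9*x at the endpoints):
  F(1) − F(−1) = 131/30 − (-221/30) = 176/15.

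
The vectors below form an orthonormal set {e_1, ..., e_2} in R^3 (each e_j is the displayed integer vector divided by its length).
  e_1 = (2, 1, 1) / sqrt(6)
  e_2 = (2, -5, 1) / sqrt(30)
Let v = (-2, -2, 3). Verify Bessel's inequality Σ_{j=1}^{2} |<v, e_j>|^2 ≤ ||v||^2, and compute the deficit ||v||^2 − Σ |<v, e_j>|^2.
Σ |<v, e_j>|^2 = 21/5; ||v||^2 = 17; deficit = 64/5

Write each e_j = u_j / sqrt(<u_j, u_j>) where u_j is the displayed integer vector. Then <v, e_j> = <v, u_j> / sqrt(<u_j, u_j>), so |<v, e_j>|^2 = <v, u_j>^2 / <u_j, u_j>.
Coefficients: <v, e_1> = -3/sqrt(6), <v, e_2> = 9/sqrt(30).
Square and sum: Σ |<v, e_j>|^2 = 21/5.
Compute ||v||^2 = v·v = 17.
Deficit = 17 − 21/5 = 64/5 ≥ 0, confirming Bessel's inequality. (The deficit equals ||v − Σ <v,e_j> e_j||^2, the squared distance from v to span{e_j}.)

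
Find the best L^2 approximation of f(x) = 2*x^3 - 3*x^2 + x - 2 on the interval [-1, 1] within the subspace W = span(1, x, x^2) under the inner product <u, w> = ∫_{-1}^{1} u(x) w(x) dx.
g(x) = -3*x^2 + 11*x/5 - 2

The best approximation g ∈ W is the orthogonal projection of f onto W. Writing g = a_0 + a_1 x + a_2 x^2, the coefficients solve the normal equations G · a = b where
  G_{ij} = <φ_i, φ_j> and b_i = <f, φ_i>, with φ_0 = 1, φ_1 = x, φ_2 = x^2.
G =
  [2, 0, 2/3]
  [0, 2/3, 0]
  [2/3, 0, 2/5],
b = (-6, 22/15, -38/15).
Solving gives a_0 = -2, a_1 = 11/5, a_2 = -3, so
  g(x) = -3*x^2 + 11*x/5 - 2.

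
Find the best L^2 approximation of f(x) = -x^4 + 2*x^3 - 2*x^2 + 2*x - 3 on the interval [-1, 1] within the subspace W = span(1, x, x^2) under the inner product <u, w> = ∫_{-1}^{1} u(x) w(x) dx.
g(x) = -20*x^2/7 + 16*x/5 - 102/35

The best approximation g ∈ W is the orthogonal projection of f onto W. Writing g = a_0 + a_1 x + a_2 x^2, the coefficients solve the normal equations G · a = b where
  G_{ij} = <φ_i, φ_j> and b_i = <f, φ_i>, with φ_0 = 1, φ_1 = x, φ_2 = x^2.
G =
  [2, 0, 2/3]
  [0, 2/3, 0]
  [2/3, 0, 2/5],
b = (-116/15, 32/15, -108/35).
Solving gives a_0 = -102/35, a_1 = 16/5, a_2 = -20/7, so
  g(x) = -20*x^2/7 + 16*x/5 - 102/35.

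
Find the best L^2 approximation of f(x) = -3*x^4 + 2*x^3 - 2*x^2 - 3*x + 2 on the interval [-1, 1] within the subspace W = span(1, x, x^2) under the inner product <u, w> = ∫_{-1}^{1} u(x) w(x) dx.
g(x) = -32*x^2/7 - 9*x/5 + 79/35

The best approximation g ∈ W is the orthogonal projection of f onto W. Writing g = a_0 + a_1 x + a_2 x^2, the coefficients solve the normal equations G · a = b where
  G_{ij} = <φ_i, φ_j> and b_i = <f, φ_i>, with φ_0 = 1, φ_1 = x, φ_2 = x^2.
G =
  [2, 0, 2/3]
  [0, 2/3, 0]
  [2/3, 0, 2/5],
b = (22/15, -6/5, -34/105).
Solving gives a_0 = 79/35, a_1 = -9/5, a_2 = -32/7, so
  g(x) = -32*x^2/7 - 9*x/5 + 79/35.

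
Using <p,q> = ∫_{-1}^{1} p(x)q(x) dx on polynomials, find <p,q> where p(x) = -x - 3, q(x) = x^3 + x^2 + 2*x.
<p,q> = -56/15

Expand the product: p(x)·q(x) = -x^4 - 4*x^3 - 5*x^2 - 6*x.
∫_{-1}^{1} of each monomial x^k gives [2/(k+1) if k even, 0 if k odd]. Integrating term-by-term (or equivalently evaluating the antiderivative F(x) = -x^5/5 - x^4 - 5*x^3/3 - 3*x^2 at the endpoints):
  F(1) − F(−1) = -88/15 − (-32/15) = -56/15.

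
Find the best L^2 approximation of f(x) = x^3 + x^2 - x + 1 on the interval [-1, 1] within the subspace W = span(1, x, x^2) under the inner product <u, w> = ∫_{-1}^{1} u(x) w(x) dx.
g(x) = x^2 - 2*x/5 + 1

The best approximation g ∈ W is the orthogonal projection of f onto W. Writing g = a_0 + a_1 x + a_2 x^2, the coefficients solve the normal equations G · a = b where
  G_{ij} = <φ_i, φ_j> and b_i = <f, φ_i>, with φ_0 = 1, φ_1 = x, φ_2 = x^2.
G =
  [2, 0, 2/3]
  [0, 2/3, 0]
  [2/3, 0, 2/5],
b = (8/3, -4/15, 16/15).
Solving gives a_0 = 1, a_1 = -2/5, a_2 = 1, so
  g(x) = x^2 - 2*x/5 + 1.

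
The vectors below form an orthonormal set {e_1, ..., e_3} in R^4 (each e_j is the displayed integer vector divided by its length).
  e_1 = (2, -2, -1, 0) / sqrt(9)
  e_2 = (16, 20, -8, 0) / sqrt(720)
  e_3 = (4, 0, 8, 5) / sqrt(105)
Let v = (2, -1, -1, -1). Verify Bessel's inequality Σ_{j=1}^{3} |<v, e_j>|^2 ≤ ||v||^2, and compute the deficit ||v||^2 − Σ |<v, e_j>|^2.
Σ |<v, e_j>|^2 = 131/21; ||v||^2 = 7; deficit = 16/21

Write each e_j = u_j / sqrt(<u_j, u_j>) where u_j is the displayed integer vector. Then <v, e_j> = <v, u_j> / sqrt(<u_j, u_j>), so |<v, e_j>|^2 = <v, u_j>^2 / <u_j, u_j>.
Coefficients: <v, e_1> = 7/sqrt(9), <v, e_2> = 20/sqrt(720), <v, e_3> = -5/sqrt(105).
Square and sum: Σ |<v, e_j>|^2 = 131/21.
Compute ||v||^2 = v·v = 7.
Deficit = 7 − 131/21 = 16/21 ≥ 0, confirming Bessel's inequality. (The deficit equals ||v − Σ <v,e_j> e_j||^2, the squared distance from v to span{e_j}.)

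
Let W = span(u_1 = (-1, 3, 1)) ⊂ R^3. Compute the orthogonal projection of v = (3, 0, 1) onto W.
proj_W(v) = (2/11, -6/11, -2/11)

Set up U = [u_1 | ... | u_1] ∈ R^(3×1). The projector onto W = col(U) is P = U (U^T U)^(-1) U^T.
Compute U^T U =
  [11],
and U^T v = (-2).
Solve U^T U · c = U^T v for the coefficients: c = (-2/11). The projection is proj_W(v) = U c.
Check: (v - proj_W(v)) · u_1 = 0  (should be 0).
Result: proj_W(v) = (2/11, -6/11, -2/11).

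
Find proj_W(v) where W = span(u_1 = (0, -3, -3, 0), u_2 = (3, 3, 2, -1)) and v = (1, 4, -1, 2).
proj_W(v) = (1, 5/3, 4/3, -1/3)

Set up U = [u_1 | ... | u_2] ∈ R^(4×2). The projector onto W = col(U) is P = U (U^T U)^(-1) U^T.
Compute U^T U =
  [18, -15]
  [-15, 23],
and U^T v = (-9, 11).
Solve U^T U · c = U^T v for the coefficients: c = (-2/9, 1/3). The projection is proj_W(v) = U c.
Check: (v - proj_W(v)) · u_1 = 0  (should be 0).
Check: (v - proj_W(v)) · u_2 = 0  (should be 0).
Result: proj_W(v) = (1, 5/3, 4/3, -1/3).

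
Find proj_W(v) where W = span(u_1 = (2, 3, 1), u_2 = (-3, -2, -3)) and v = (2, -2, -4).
proj_W(v) = (-114/83, -46/83, -132/83)

Set up U = [u_1 | ... | u_2] ∈ R^(3×2). The projector onto W = col(U) is P = U (U^T U)^(-1) U^T.
Compute U^T U =
  [14, -15]
  [-15, 22],
and U^T v = (-6, 10).
Solve U^T U · c = U^T v for the coefficients: c = (18/83, 50/83). The projection is proj_W(v) = U c.
Check: (v - proj_W(v)) · u_1 = 0  (should be 0).
Check: (v - proj_W(v)) · u_2 = 0  (should be 0).
Result: proj_W(v) = (-114/83, -46/83, -132/83).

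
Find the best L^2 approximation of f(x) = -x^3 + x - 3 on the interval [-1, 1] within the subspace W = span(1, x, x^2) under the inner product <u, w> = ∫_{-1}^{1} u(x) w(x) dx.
g(x) = 2*x/5 - 3

The best approximation g ∈ W is the orthogonal projection of f onto W. Writing g = a_0 + a_1 x + a_2 x^2, the coefficients solve the normal equations G · a = b where
  G_{ij} = <φ_i, φ_j> and b_i = <f, φ_i>, with φ_0 = 1, φ_1 = x, φ_2 = x^2.
G =
  [2, 0, 2/3]
  [0, 2/3, 0]
  [2/3, 0, 2/5],
b = (-6, 4/15, -2).
Solving gives a_0 = -3, a_1 = 2/5, a_2 = 0, so
  g(x) = 2*x/5 - 3.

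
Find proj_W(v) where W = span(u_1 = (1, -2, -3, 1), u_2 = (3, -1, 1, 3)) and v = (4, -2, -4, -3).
proj_W(v) = (5/11, -24/11, -43/11, 5/11)

Set up U = [u_1 | ... | u_2] ∈ R^(4×2). The projector onto W = col(U) is P = U (U^T U)^(-1) U^T.
Compute U^T U =
  [15, 5]
  [5, 20],
and U^T v = (17, 1).
Solve U^T U · c = U^T v for the coefficients: c = (67/55, -14/55). The projection is proj_W(v) = U c.
Check: (v - proj_W(v)) · u_1 = 0  (should be 0).
Check: (v - proj_W(v)) · u_2 = 0  (should be 0).
Result: proj_W(v) = (5/11, -24/11, -43/11, 5/11).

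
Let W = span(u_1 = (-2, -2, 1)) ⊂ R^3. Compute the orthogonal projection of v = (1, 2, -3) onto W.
proj_W(v) = (2, 2, -1)

Set up U = [u_1 | ... | u_1] ∈ R^(3×1). The projector onto W = col(U) is P = U (U^T U)^(-1) U^T.
Compute U^T U =
  [9],
and U^T v = (-9).
Solve U^T U · c = U^T v for the coefficients: c = (-1). The projection is proj_W(v) = U c.
Check: (v - proj_W(v)) · u_1 = 0  (should be 0).
Result: proj_W(v) = (2, 2, -1).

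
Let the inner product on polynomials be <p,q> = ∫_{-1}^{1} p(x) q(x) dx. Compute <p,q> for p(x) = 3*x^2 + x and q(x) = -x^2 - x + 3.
<p,q> = 62/15

Expand the product: p(x)·q(x) = -3*x^4 - 4*x^3 + 8*x^2 + 3*x.
∫_{-1}^{1} of each monomial x^k gives [2/(k+1) if k even, 0 if k odd]. Integrating term-by-term (or equivalently evaluating the antiderivative F(x) = -3*x^5/5 - x^4 + 8*x^3/3 + 3*x^2/2 at the endpoints):
  F(1) − F(−1) = 77/30 − (-47/30) = 62/15.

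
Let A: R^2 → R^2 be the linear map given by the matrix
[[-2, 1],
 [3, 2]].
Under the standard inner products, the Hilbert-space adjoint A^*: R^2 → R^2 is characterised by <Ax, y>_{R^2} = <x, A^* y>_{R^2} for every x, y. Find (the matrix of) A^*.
A^* = A^T =
[[-2, 3],
 [1, 2]]

For real matrices with standard dot products, the defining identity <Ax, y> = <x, A^* y> gives (Ax)^T y = x^T (A^*) y, i.e. x^T A^T y = x^T (A^*) y. Since this holds for all x, y, we must have A^* = A^T. Therefore
A^* =
[[-2, 3],
 [1, 2]].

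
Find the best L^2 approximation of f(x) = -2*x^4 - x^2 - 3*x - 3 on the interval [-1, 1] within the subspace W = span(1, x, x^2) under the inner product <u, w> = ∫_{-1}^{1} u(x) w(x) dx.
g(x) = -19*x^2/7 - 3*x - 99/35

The best approximation g ∈ W is the orthogonal projection of f onto W. Writing g = a_0 + a_1 x + a_2 x^2, the coefficients solve the normal equations G · a = b where
  G_{ij} = <φ_i, φ_j> and b_i = <f, φ_i>, with φ_0 = 1, φ_1 = x, φ_2 = x^2.
G =
  [2, 0, 2/3]
  [0, 2/3, 0]
  [2/3, 0, 2/5],
b = (-112/15, -2, -104/35).
Solving gives a_0 = -99/35, a_1 = -3, a_2 = -19/7, so
  g(x) = -19*x^2/7 - 3*x - 99/35.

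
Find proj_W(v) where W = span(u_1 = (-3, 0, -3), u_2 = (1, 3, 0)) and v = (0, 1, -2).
proj_W(v) = (-15/19, 24/19, -23/19)

Set up U = [u_1 | ... | u_2] ∈ R^(3×2). The projector onto W = col(U) is P = U (U^T U)^(-1) U^T.
Compute U^T U =
  [18, -3]
  [-3, 10],
and U^T v = (6, 3).
Solve U^T U · c = U^T v for the coefficients: c = (23/57, 8/19). The projection is proj_W(v) = U c.
Check: (v - proj_W(v)) · u_1 = 0  (should be 0).
Check: (v - proj_W(v)) · u_2 = 0  (should be 0).
Result: proj_W(v) = (-15/19, 24/19, -23/19).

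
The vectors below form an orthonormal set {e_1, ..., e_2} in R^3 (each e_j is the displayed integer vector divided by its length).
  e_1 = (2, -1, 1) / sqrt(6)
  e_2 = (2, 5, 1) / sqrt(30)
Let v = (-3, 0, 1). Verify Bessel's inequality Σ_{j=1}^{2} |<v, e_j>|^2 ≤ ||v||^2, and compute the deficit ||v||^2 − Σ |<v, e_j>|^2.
Σ |<v, e_j>|^2 = 5; ||v||^2 = 10; deficit = 5

Write each e_j = u_j / sqrt(<u_j, u_j>) where u_j is the displayed integer vector. Then <v, e_j> = <v, u_j> / sqrt(<u_j, u_j>), so |<v, e_j>|^2 = <v, u_j>^2 / <u_j, u_j>.
Coefficients: <v, e_1> = -5/sqrt(6), <v, e_2> = -5/sqrt(30).
Square and sum: Σ |<v, e_j>|^2 = 5.
Compute ||v||^2 = v·v = 10.
Deficit = 10 − 5 = 5 ≥ 0, confirming Bessel's inequality. (The deficit equals ||v − Σ <v,e_j> e_j||^2, the squared distance from v to span{e_j}.)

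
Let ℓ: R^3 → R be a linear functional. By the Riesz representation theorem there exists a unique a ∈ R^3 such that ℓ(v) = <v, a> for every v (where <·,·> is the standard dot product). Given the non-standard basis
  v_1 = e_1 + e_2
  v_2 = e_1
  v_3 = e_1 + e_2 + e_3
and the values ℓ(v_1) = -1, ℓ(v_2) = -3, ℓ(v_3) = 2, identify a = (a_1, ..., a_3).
a = (-3, 2, 3)

Write a = (a_1, ..., a_3) in the standard basis. For each basis vector v_i, ℓ(v_i) = <v_i, a> is a linear equation in the a_j's. Collect the n equations into a matrix system V a = ℓ, where row i of V is v_i (expressed in the standard basis). Since V is invertible (lower-triangular with 1s on the diagonal, up to permutation), solve by back-substitution:
  V =
[[1, 1, 0],
 [1, 0, 0],
 [1, 1, 1]]
  V a = (-1, -3, 2)
Solving gives a = (-3, 2, 3).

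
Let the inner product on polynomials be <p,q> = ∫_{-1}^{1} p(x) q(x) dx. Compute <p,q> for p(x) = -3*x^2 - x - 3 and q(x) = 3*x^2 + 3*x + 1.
<p,q> = -98/5

Expand the product: p(x)·q(x) = -9*x^4 - 12*x^3 - 15*x^2 - 10*x - 3.
∫_{-1}^{1} of each monomial x^k gives [2/(k+1) if k even, 0 if k odd]. Integrating term-by-term (or equivalently evaluating the antiderivative F(x) = -9*x^5/5 - 3*x^4 - 5*x^3 - 5*x^2 - 3*x at the endpoints):
  F(1) − F(−1) = -89/5 − (9/5) = -98/5.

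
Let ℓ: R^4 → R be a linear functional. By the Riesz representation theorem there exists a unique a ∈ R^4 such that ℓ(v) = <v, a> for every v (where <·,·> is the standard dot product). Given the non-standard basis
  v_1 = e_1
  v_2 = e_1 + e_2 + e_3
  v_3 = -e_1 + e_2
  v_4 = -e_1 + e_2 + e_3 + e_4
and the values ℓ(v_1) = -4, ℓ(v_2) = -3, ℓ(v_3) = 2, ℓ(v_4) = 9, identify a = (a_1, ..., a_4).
a = (-4, -2, 3, 4)

Write a = (a_1, ..., a_4) in the standard basis. For each basis vector v_i, ℓ(v_i) = <v_i, a> is a linear equation in the a_j's. Collect the n equations into a matrix system V a = ℓ, where row i of V is v_i (expressed in the standard basis). Since V is invertible (lower-triangular with 1s on the diagonal, up to permutation), solve by back-substitution:
  V =
[[1, 0, 0, 0],
 [1, 1, 1, 0],
 [-1, 1, 0, 0],
 [-1, 1, 1, 1]]
  V a = (-4, -3, 2, 9)
Solving gives a = (-4, -2, 3, 4).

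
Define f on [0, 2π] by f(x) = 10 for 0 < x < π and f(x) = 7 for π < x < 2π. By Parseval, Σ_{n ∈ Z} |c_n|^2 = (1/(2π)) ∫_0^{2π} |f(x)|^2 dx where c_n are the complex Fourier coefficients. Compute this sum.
Σ |c_n|^2 = 149/2

Parseval equates the L^2 energy of f (normalised by 1/(2π)) with the ℓ^2 sum of its Fourier coefficients: (1/(2π)) ∫_0^{2π} |f|^2 = Σ |c_n|^2.
Compute the left side: (1/(2π)) [∫_0^π 10^2 dx + ∫_π^{2π} 7^2 dx] = (1/(2π)) · (100π + 49π) = (100 + 49)/2 = 149/2.
So Σ_{n ∈ Z} |c_n|^2 = 149/2.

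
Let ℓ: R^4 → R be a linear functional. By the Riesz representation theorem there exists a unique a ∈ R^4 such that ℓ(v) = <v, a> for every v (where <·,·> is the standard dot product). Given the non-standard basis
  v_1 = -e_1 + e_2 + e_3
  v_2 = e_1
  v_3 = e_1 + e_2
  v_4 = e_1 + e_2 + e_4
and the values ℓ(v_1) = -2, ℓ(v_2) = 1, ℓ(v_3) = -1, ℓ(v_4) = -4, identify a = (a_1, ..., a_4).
a = (1, -2, 1, -3)

Write a = (a_1, ..., a_4) in the standard basis. For each basis vector v_i, ℓ(v_i) = <v_i, a> is a linear equation in the a_j's. Collect the n equations into a matrix system V a = ℓ, where row i of V is v_i (expressed in the standard basis). Since V is invertible (lower-triangular with 1s on the diagonal, up to permutation), solve by back-substitution:
  V =
[[-1, 1, 1, 0],
 [1, 0, 0, 0],
 [1, 1, 0, 0],
 [1, 1, 0, 1]]
  V a = (-2, 1, -1, -4)
Solving gives a = (1, -2, 1, -3).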